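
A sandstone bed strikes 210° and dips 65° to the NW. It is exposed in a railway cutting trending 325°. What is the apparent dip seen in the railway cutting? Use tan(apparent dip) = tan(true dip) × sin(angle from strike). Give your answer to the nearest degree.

63°

Angle between strike (210°) and section (325°): β = 65°.
tan α = tan 65° × sin 65° = 2.1445 × 0.9063 = 1.9436
α = arctan(1.9436) = 62.77°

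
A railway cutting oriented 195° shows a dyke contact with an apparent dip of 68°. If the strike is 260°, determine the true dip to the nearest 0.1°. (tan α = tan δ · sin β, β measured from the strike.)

β = acute angle between strike 260° and section 195° = 65°.
tan(true dip) = tan 68° / sin 65° = 2.7310
true dip = arctan 2.7310 = 69.89°

69.9°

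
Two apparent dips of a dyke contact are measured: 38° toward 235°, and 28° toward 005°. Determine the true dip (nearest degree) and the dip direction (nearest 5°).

true dip 57°, dip direction 295°

Represent each trace as a vector plunging at its apparent dip toward its trend (east-north-up frame): v₁ = (-0.646, -0.452, -0.616), v₂ = (0.077, 0.880, -0.469).
The plane normal is n = v₁ × v₂ ∝ (-0.754, 0.350, 0.533).
Dip δ = arctan(|n_h|/n_z) = arctan(0.831/0.533) = 57.3°.
Dip direction = atan2(-0.754, 0.350) = 295° (azimuth of n's horizontal projection).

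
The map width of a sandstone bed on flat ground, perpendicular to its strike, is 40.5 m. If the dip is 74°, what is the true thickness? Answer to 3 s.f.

38.9 m

True thickness t = w · sin(dip) = 40.5 × sin 74°
t = 40.5 × 0.9613 = 38.931 m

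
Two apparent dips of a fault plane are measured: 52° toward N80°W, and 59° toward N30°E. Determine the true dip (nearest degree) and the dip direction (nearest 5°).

The two traces are lines in the plane: v₁ = (sin 280°·cos 52°, cos 280°·cos 52°, −sin 52°), v₂ = (sin 30°·cos 59°, cos 30°·cos 59°, −sin 59°).
n = v₁ × v₂ = (-0.260, 0.723, 0.298) (taken with n_z > 0).
tan δ = √(n_x²+n_y²)/n_z = 0.768/0.298, so δ = 68.8°.
Dip direction = atan2(-0.260, 0.723) = 340° (azimuth of n's horizontal projection).

true dip 69°, dip direction 340°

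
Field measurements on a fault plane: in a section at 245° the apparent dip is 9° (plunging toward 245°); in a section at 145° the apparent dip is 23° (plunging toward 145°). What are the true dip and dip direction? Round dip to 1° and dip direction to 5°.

Represent each trace as a vector plunging at its apparent dip toward its trend (east-north-up frame): v₁ = (-0.895, -0.417, -0.156), v₂ = (0.528, -0.754, -0.391).
n = v₁ × v₂ = (0.045, -0.432, 0.895) (taken with n_z > 0).
tan δ = √(n_x²+n_y²)/n_z = 0.435/0.895, so δ = 25.9°.
The horizontal component of n points toward azimuth atan2(n_x, n_y) = 174°, the dip direction.

true dip 26°, dip direction 175°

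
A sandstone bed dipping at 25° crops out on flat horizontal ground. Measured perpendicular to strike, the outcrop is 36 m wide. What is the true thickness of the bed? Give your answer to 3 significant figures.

True thickness t = w · sin(dip) = 36 × sin 25°
t = 36 × 0.4226 = 15.214 m

15.2 m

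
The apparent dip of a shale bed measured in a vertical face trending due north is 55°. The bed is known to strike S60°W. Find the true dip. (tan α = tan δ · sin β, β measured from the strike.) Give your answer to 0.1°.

58.8°

β = acute angle between strike S60°W and section due north = 60°.
tan δ = tan α / sin β = tan 55° / sin 60° = 1.4281 / 0.8660 = 1.6491
true dip = arctan 1.6491 = 58.77°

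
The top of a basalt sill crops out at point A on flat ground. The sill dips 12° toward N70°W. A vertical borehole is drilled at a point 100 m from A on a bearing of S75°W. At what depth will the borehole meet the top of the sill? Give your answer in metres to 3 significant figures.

17.4 m

The hole lies 35° from the dip direction, so the down-dip offset is 100 × cos 35° = 81.92 m.
Depth = down-dip offset × tan(dip) = 81.92 × tan 12° = 81.92 × 0.2126
Depth = 17.41 m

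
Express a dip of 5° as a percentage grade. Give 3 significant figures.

grade % = 100 × tan 5° = 100 × 0.0875

8.75%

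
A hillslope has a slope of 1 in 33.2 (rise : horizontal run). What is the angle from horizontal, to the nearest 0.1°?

1.7°

tan θ = 1/33.2 = 0.0301
θ = arctan(0.0301) = 1.73°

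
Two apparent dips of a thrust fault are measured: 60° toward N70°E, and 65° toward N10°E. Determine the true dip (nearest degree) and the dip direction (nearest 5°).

Represent each trace as a vector plunging at its apparent dip toward its trend (east-north-up frame): v₁ = (0.470, 0.171, -0.866), v₂ = (0.073, 0.416, -0.906).
The plane normal is n = v₁ × v₂ ∝ (0.205, 0.362, 0.183).
tan δ = √(n_x²+n_y²)/n_z = 0.416/0.183, so δ = 66.3°.
Dip direction = atan2(0.205, 0.362) = 30° (azimuth of n's horizontal projection).

true dip 66°, dip direction 030°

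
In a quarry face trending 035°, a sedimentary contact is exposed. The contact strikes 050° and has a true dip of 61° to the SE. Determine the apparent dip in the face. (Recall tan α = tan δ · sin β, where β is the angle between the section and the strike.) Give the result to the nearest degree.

25°

Angle between strike (050°) and section (035°): β = 15°.
tan α = tan 61° × sin 15° = 1.8040 × 0.2588 = 0.4669
α = arctan(0.4669) = 25.03°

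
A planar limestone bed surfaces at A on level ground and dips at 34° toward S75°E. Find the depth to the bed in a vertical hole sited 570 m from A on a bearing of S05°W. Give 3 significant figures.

66.8 m

The hole lies 80° from the dip direction, so the down-dip offset is 570 × cos 80° = 98.98 m.
Depth = down-dip offset × tan(dip) = 98.98 × tan 34° = 98.98 × 0.6745
Depth = 66.76 m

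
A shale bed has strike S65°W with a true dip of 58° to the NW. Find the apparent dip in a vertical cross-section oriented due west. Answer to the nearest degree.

34°

The section lies 25° from the strike.
tan α = tan 58° × sin 25° = 1.6003 × 0.4226 = 0.6763
α = arctan(0.6763) = 34.07°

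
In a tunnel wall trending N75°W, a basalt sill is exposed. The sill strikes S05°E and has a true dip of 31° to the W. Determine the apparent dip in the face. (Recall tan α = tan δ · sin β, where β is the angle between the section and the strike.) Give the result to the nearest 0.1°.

29.5°

The strike is S05°E and the section trends N75°W; the acute angle between them is β = 70°.
tan(apparent dip) = tan 31° · sin 70° = 0.5646
apparent dip = arctan 0.5646 = 29.45°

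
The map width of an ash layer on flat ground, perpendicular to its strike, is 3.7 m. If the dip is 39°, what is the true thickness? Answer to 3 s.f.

True thickness t = w · sin(dip) = 3.7 × sin 39°
t = 3.7 × 0.6293 = 2.328 m

2.33 m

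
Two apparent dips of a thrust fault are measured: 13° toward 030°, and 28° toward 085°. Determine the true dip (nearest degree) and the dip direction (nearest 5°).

true dip 28°, dip direction 095°

Represent each trace as a vector plunging at its apparent dip toward its trend (east-north-up frame): v₁ = (0.487, 0.844, -0.225), v₂ = (0.880, 0.077, -0.469).
The plane normal is n = v₁ × v₂ ∝ (0.379, -0.031, 0.705).
tan δ = √(n_x²+n_y²)/n_z = 0.380/0.705, so δ = 28.3°.
The horizontal component of n points toward azimuth atan2(n_x, n_y) = 95°, the dip direction.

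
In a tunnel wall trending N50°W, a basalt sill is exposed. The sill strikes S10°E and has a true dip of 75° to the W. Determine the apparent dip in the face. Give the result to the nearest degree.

67°

Angle between strike (S10°E) and section (N50°W): β = 40°.
tan α = tan 75° × sin 40° = 3.7321 × 0.6428 = 2.3989
α = arctan(2.3989) = 67.37°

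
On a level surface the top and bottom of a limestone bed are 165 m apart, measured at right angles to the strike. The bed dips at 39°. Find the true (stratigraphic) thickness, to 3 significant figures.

True thickness t = w · sin(dip) = 165 × sin 39°
t = 165 × 0.6293 = 103.838 m

104 m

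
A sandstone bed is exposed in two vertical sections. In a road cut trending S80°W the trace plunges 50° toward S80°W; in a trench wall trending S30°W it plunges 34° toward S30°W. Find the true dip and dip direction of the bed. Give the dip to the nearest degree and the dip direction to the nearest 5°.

true dip 50°, dip direction 265°

The two traces are lines in the plane: v₁ = (sin 260°·cos 50°, cos 260°·cos 50°, −sin 50°), v₂ = (sin 210°·cos 34°, cos 210°·cos 34°, −sin 34°).
The plane normal is n = v₁ × v₂ ∝ (-0.488, -0.036, 0.408).
tan δ = √(n_x²+n_y²)/n_z = 0.489/0.408, so δ = 50.1°.
Dip direction = azimuth of (n_x, n_y) = atan2(-0.488, -0.036) = 266°.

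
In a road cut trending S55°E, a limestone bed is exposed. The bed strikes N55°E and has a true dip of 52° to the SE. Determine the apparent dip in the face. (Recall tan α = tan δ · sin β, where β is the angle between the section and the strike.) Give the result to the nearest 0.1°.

The strike is N55°E and the section trends S55°E; the acute angle between them is β = 70°.
tan α = tan 52° × sin 70° = 1.2799 × 0.9397 = 1.2028
apparent dip = arctan 1.2028 = 50.26°

50.3°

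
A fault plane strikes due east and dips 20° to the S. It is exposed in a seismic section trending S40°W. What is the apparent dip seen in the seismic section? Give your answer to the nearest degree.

The section lies 50° from the strike.
tan(apparent dip) = tan 20° · sin 50° = 0.2788
α = arctan(0.2788) = 15.58°

16°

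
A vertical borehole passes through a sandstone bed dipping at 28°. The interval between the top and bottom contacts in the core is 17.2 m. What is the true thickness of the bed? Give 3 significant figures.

True thickness t = h · cos(dip) = 17.2 × cos 28°
t = 17.2 × 0.8829 = 15.187 m

15.2 m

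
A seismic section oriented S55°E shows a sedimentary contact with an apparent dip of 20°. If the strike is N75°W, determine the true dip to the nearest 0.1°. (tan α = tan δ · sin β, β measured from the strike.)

46.8°

The section is 20° from the strike.
tan(true dip) = tan 20° / sin 20° = 1.0642
true dip = arctan 1.0642 = 46.78°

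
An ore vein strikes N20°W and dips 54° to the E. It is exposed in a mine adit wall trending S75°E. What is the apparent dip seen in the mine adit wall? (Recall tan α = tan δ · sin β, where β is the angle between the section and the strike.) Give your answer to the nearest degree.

Angle between strike (N20°W) and section (S75°E): β = 55°.
tan α = tan 54° × sin 55° = 1.3764 × 0.8192 = 1.1275
apparent dip = arctan 1.1275 = 48.43°

48°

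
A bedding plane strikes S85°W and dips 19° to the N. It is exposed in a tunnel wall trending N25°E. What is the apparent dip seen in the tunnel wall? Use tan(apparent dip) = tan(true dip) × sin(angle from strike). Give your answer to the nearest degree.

The strike is S85°W and the section trends N25°E; the acute angle between them is β = 60°.
tan(apparent dip) = tan 19° · sin 60° = 0.2982
apparent dip = arctan 0.2982 = 16.60°

17°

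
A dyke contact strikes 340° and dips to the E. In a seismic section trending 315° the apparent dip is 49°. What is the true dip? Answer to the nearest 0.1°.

69.8°

The section is 25° from the strike.
tan δ = tan α / sin β = tan 49° / sin 25° = 1.1504 / 0.4226 = 2.7220
δ = arctan(2.7220) = 69.83°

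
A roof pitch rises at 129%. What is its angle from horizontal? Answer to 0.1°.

52.2°

tan θ = 129/100 = 1.2900
θ = arctan(1.2900) = 52.22°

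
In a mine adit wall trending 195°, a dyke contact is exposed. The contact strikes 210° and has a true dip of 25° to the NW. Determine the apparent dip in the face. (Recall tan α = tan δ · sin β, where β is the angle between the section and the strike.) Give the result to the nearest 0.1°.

6.9°

Angle between strike (210°) and section (195°): β = 15°.
tan α = tan 25° × sin 15° = 0.4663 × 0.2588 = 0.1207
α = arctan(0.1207) = 6.88°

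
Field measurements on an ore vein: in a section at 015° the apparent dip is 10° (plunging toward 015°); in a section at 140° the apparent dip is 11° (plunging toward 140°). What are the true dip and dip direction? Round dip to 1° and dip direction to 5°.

true dip 22°, dip direction 080°

Represent each trace as a vector plunging at its apparent dip toward its trend (east-north-up frame): v₁ = (0.255, 0.951, -0.174), v₂ = (0.631, -0.752, -0.191).
The plane normal is n = v₁ × v₂ ∝ (0.312, 0.061, 0.792).
True dip = arccos(n_z / |n|) = arccos(0.9280) = 21.9°.
Dip direction = atan2(0.312, 0.061) = 79° (azimuth of n's horizontal projection).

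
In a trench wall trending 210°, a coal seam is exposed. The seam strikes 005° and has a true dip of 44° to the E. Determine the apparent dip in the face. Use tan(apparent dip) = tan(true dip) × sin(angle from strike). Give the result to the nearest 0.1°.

22.2°

The section lies 25° from the strike.
tan(apparent dip) = tan 44° · sin 25° = 0.4081
apparent dip = arctan 0.4081 = 22.20°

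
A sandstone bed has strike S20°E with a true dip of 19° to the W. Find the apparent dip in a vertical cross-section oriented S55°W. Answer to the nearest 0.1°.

Angle between strike (S20°E) and section (S55°W): β = 75°.
tan α = tan 19° × sin 75° = 0.3443 × 0.9659 = 0.3326
α = arctan(0.3326) = 18.40°

18.4°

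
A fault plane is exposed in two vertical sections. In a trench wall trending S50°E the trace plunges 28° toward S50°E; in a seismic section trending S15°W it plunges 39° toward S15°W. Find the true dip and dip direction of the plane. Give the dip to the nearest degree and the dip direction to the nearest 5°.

true dip 40°, dip direction 180°

Represent each trace as a vector plunging at its apparent dip toward its trend (east-north-up frame): v₁ = (0.676, -0.568, -0.469), v₂ = (-0.201, -0.751, -0.629).
Cross product v₁ × v₂ gives the pole to the plane: n ∝ (-0.005, -0.520, 0.622).
True dip = arccos(n_z / |n|) = arccos(0.7671) = 39.9°.
Dip direction = azimuth of (n_x, n_y) = atan2(-0.005, -0.520) = 181°.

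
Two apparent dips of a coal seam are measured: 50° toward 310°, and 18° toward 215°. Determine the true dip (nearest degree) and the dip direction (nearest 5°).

true dip 52°, dip direction 290°

Each apparent-dip line lies in the plane. As unit vectors (x east, y north, z up), v₁ plunges 50°→310° and v₂ plunges 18°→215°.
The plane normal is n = v₁ × v₂ ∝ (-0.724, 0.266, 0.609).
tan δ = √(n_x²+n_y²)/n_z = 0.772/0.609, so δ = 51.7°.
Dip direction = azimuth of (n_x, n_y) = atan2(-0.724, 0.266) = 290°.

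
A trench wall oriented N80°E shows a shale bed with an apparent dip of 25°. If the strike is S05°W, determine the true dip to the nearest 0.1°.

β = acute angle between strike S05°W and section N80°E = 75°.
tan δ = tan α / sin β = tan 25° / sin 75° = 0.4663 / 0.9659 = 0.4828
δ = arctan(0.4828) = 25.77°

25.8°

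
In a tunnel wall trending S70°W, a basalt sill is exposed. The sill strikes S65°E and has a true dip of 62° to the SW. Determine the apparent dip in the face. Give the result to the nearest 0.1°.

53.1°

The strike is S65°E and the section trends S70°W; the acute angle between them is β = 45°.
tan α = tan 62° × sin 45° = 1.8807 × 0.7071 = 1.3299
α = arctan(1.3299) = 53.06°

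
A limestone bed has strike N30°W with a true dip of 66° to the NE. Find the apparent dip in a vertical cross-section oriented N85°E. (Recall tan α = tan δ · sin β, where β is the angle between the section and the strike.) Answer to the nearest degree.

The strike is N30°W and the section trends N85°E; the acute angle between them is β = 65°.
tan(apparent dip) = tan 66° · sin 65° = 2.0356
apparent dip = arctan 2.0356 = 63.84°

64°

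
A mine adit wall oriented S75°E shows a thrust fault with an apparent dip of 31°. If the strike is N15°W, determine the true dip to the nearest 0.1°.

34.8°

β = acute angle between strike N15°W and section S75°E = 60°.
tan δ = tan α / sin β = tan 31° / sin 60° = 0.6009 / 0.8660 = 0.6938
true dip = arctan 0.6938 = 34.75°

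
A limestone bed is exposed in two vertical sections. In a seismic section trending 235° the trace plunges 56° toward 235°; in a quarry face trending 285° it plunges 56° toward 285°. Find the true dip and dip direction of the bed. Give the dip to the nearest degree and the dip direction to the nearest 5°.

Each apparent-dip line lies in the plane. As unit vectors (x east, y north, z up), v₁ plunges 56°→235° and v₂ plunges 56°→285°.
n = v₁ × v₂ = (-0.386, -0.068, 0.240) (taken with n_z > 0).
tan δ = √(n_x²+n_y²)/n_z = 0.392/0.240, so δ = 58.6°.
Dip direction = atan2(-0.386, -0.068) = 260° (azimuth of n's horizontal projection).

true dip 59°, dip direction 260°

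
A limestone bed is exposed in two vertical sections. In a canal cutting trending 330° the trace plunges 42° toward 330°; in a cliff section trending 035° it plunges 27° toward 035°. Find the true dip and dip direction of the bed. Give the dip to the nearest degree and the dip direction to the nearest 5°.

Each apparent-dip line lies in the plane. As unit vectors (x east, y north, z up), v₁ plunges 42°→330° and v₂ plunges 27°→035°.
n = v₁ × v₂ = (-0.196, 0.511, 0.600) (taken with n_z > 0).
Dip δ = arctan(|n_h|/n_z) = arctan(0.547/0.600) = 42.4°.
The horizontal component of n points toward azimuth atan2(n_x, n_y) = 339°, the dip direction.

true dip 42°, dip direction 340°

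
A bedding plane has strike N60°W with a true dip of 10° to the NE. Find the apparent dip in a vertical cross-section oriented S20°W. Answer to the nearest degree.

The section lies 80° from the strike.
tan α = tan 10° × sin 80° = 0.1763 × 0.9848 = 0.1736
α = arctan(0.1736) = 9.85°

10°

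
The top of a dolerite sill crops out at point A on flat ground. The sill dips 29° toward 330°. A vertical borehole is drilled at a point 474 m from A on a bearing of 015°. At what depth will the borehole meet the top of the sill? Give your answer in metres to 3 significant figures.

The hole lies 45° from the dip direction, so the down-dip offset is 474 × cos 45° = 335.17 m.
Depth = down-dip offset × tan(dip) = 335.17 × tan 29° = 335.17 × 0.5543
Depth = 185.79 m

186 m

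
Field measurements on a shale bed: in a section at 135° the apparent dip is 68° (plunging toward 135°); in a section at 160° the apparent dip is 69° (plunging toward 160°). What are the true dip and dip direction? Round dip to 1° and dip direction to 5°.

Represent each trace as a vector plunging at its apparent dip toward its trend (east-north-up frame): v₁ = (0.265, -0.265, -0.927), v₂ = (0.123, -0.337, -0.934).
The plane normal is n = v₁ × v₂ ∝ (0.065, -0.134, 0.057).
Dip δ = arctan(|n_h|/n_z) = arctan(0.149/0.057) = 69.1°.
Dip direction = atan2(0.065, -0.134) = 154° (azimuth of n's horizontal projection).

true dip 69°, dip direction 155°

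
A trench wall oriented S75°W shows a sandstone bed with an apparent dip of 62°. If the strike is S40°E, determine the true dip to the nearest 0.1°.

The section is 65° from the strike.
tan δ = tan α / sin β = tan 62° / sin 65° = 1.8807 / 0.9063 = 2.0752
true dip = arctan 2.0752 = 64.27°

64.3°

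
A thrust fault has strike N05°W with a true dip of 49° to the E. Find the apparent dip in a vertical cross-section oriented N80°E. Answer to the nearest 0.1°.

48.9°

The section lies 85° from the strike.
tan(apparent dip) = tan 49° · sin 85° = 1.1460
apparent dip = arctan 1.1460 = 48.89°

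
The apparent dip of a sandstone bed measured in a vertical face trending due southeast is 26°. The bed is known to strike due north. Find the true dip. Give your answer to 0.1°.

34.6°

The section is 45° from the strike.
tan(true dip) = tan 26° / sin 45° = 0.6898
δ = arctan(0.6898) = 34.60°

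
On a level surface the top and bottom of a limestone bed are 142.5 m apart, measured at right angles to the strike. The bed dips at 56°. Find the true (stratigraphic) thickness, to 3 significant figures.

True thickness t = w · sin(dip) = 142.5 × sin 56°
t = 142.5 × 0.8290 = 118.138 m

118 m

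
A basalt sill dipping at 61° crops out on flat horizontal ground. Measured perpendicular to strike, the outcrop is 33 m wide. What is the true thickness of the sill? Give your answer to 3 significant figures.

True thickness t = w · sin(dip) = 33 × sin 61°
t = 33 × 0.8746 = 28.862 m

28.9 m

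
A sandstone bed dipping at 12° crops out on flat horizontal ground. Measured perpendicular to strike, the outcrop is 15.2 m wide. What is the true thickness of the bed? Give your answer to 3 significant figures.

3.16 m

True thickness t = w · sin(dip) = 15.2 × sin 12°
t = 15.2 × 0.2079 = 3.160 m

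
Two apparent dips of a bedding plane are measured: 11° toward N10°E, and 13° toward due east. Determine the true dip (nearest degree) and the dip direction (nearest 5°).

Each apparent-dip line lies in the plane. As unit vectors (x east, y north, z up), v₁ plunges 11°→N10°E and v₂ plunges 13°→due east.
Cross product v₁ × v₂ gives the pole to the plane: n ∝ (0.217, 0.148, 0.942).
Dip δ = arctan(|n_h|/n_z) = arctan(0.263/0.942) = 15.6°.
Dip direction = azimuth of (n_x, n_y) = atan2(0.217, 0.148) = 56°.

true dip 16°, dip direction 055°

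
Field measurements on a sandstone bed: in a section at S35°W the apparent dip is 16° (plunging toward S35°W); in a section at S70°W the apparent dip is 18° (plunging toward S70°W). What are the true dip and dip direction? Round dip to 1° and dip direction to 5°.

Represent each trace as a vector plunging at its apparent dip toward its trend (east-north-up frame): v₁ = (-0.551, -0.787, -0.276), v₂ = (-0.894, -0.325, -0.309).
Cross product v₁ × v₂ gives the pole to the plane: n ∝ (-0.154, -0.076, 0.524).
True dip = arccos(n_z / |n|) = arccos(0.9505) = 18.1°.
Dip direction = atan2(-0.154, -0.076) = 244° (azimuth of n's horizontal projection).

true dip 18°, dip direction 245°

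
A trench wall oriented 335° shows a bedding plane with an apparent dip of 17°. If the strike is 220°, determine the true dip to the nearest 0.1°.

18.6°

The section is 65° from the strike.
tan(true dip) = tan 17° / sin 65° = 0.3373
true dip = arctan 0.3373 = 18.64°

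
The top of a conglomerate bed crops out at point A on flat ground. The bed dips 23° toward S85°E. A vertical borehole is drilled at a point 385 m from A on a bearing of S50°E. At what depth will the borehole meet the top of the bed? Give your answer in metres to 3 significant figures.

The hole lies 35° from the dip direction, so the down-dip offset is 385 × cos 35° = 315.37 m.
Depth = down-dip offset × tan(dip) = 315.37 × tan 23° = 315.37 × 0.4245
Depth = 133.87 m

134 m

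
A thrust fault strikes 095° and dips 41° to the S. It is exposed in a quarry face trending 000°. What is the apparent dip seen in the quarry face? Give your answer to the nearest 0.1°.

Angle between strike (095°) and section (000°): β = 85°.
tan α = tan 41° × sin 85° = 0.8693 × 0.9962 = 0.8660
apparent dip = arctan 0.8660 = 40.89°

40.9°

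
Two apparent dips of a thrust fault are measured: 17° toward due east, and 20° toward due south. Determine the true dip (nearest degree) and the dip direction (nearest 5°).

true dip 25°, dip direction 140°

Represent each trace as a vector plunging at its apparent dip toward its trend (east-north-up frame): v₁ = (0.956, 0.000, -0.292), v₂ = (0.000, -0.940, -0.342).
Cross product v₁ × v₂ gives the pole to the plane: n ∝ (0.275, -0.327, 0.899).
True dip = arccos(n_z / |n|) = arccos(0.9032) = 25.4°.
Dip direction = azimuth of (n_x, n_y) = atan2(0.275, -0.327) = 140°.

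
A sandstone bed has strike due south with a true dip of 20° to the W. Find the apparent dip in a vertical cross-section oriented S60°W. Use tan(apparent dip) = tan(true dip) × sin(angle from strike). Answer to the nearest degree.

The strike is due south and the section trends S60°W; the acute angle between them is β = 60°.
tan(apparent dip) = tan 20° · sin 60° = 0.3152
apparent dip = arctan 0.3152 = 17.50°

17°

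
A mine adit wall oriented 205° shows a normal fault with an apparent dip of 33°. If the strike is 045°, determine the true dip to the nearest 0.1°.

62.2°

The section is 20° from the strike.
tan(true dip) = tan 33° / sin 20° = 1.8987
true dip = arctan 1.8987 = 62.23°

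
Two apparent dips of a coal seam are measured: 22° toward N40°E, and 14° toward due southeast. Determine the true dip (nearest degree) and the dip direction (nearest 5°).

Represent each trace as a vector plunging at its apparent dip toward its trend (east-north-up frame): v₁ = (0.596, 0.710, -0.375), v₂ = (0.686, -0.686, -0.242).
n = v₁ × v₂ = (0.429, 0.113, 0.896) (taken with n_z > 0).
tan δ = √(n_x²+n_y²)/n_z = 0.443/0.896, so δ = 26.3°.
The horizontal component of n points toward azimuth atan2(n_x, n_y) = 75°, the dip direction.

true dip 26°, dip direction 075°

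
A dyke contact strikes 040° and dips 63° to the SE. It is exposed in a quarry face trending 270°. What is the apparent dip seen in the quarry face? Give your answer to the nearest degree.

The section lies 50° from the strike.
tan α = tan 63° × sin 50° = 1.9626 × 0.7660 = 1.5034
apparent dip = arctan 1.5034 = 56.37°

56°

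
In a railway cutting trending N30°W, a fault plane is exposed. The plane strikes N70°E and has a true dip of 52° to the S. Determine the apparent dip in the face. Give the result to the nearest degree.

The section lies 80° from the strike.
tan(apparent dip) = tan 52° · sin 80° = 1.2605
α = arctan(1.2605) = 51.57°

52°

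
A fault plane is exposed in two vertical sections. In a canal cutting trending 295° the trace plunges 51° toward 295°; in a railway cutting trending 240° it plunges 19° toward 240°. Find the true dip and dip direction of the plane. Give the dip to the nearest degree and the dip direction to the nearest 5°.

true dip 53°, dip direction 315°

Each apparent-dip line lies in the plane. As unit vectors (x east, y north, z up), v₁ plunges 51°→295° and v₂ plunges 19°→240°.
The plane normal is n = v₁ × v₂ ∝ (-0.454, 0.451, 0.487).
True dip = arccos(n_z / |n|) = arccos(0.6061) = 52.7°.
The horizontal component of n points toward azimuth atan2(n_x, n_y) = 315°, the dip direction.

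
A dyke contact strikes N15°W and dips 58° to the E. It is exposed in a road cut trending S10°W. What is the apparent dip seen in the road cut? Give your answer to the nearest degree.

The section lies 25° from the strike.
tan(apparent dip) = tan 58° · sin 25° = 0.6763
α = arctan(0.6763) = 34.07°

34°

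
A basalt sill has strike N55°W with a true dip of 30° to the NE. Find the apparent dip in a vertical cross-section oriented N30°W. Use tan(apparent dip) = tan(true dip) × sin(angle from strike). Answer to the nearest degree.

The section lies 25° from the strike.
tan α = tan 30° × sin 25° = 0.5774 × 0.4226 = 0.2440
α = arctan(0.2440) = 13.71°

14°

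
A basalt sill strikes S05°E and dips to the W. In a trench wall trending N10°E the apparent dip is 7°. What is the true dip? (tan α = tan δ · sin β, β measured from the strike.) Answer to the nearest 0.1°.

25.4°

β = acute angle between strike S05°E and section N10°E = 15°.
tan(true dip) = tan 7° / sin 15° = 0.4744
true dip = arctan 0.4744 = 25.38°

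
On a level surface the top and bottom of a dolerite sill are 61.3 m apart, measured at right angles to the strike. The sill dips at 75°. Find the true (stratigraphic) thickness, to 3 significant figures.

True thickness t = w · sin(dip) = 61.3 × sin 75°
t = 61.3 × 0.9659 = 59.211 m

59.2 m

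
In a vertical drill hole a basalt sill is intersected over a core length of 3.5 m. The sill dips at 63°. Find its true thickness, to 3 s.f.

1.59 m

True thickness t = h · cos(dip) = 3.5 × cos 63°
t = 3.5 × 0.4540 = 1.589 m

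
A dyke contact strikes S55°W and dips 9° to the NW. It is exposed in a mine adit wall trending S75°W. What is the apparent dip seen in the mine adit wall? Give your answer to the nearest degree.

The section lies 20° from the strike.
tan α = tan 9° × sin 20° = 0.1584 × 0.3420 = 0.0542
apparent dip = arctan 0.0542 = 3.10°

3°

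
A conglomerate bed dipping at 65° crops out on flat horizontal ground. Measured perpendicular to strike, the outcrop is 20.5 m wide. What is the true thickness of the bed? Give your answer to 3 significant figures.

18.6 m

True thickness t = w · sin(dip) = 20.5 × sin 65°
t = 20.5 × 0.9063 = 18.579 m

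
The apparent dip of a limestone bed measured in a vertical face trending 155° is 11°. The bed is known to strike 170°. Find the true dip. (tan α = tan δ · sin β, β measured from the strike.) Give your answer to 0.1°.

36.9°

The section is 15° from the strike.
tan(true dip) = tan 11° / sin 15° = 0.7510
true dip = arctan 0.7510 = 36.91°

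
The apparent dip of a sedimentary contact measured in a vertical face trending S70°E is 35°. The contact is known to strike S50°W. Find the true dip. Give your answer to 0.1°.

39.0°

β = acute angle between strike S50°W and section S70°E = 60°.
tan(true dip) = tan 35° / sin 60° = 0.8085
δ = arctan(0.8085) = 38.96°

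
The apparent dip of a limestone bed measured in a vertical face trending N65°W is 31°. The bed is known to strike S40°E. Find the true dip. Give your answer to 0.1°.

The section is 25° from the strike.
tan δ = tan α / sin β = tan 31° / sin 25° = 0.6009 / 0.4226 = 1.4218
δ = arctan(1.4218) = 54.88°

54.9°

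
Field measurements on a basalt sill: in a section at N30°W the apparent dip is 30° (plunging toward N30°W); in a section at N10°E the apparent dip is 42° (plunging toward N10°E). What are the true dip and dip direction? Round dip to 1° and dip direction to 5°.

true dip 43°, dip direction 020°

The two traces are lines in the plane: v₁ = (sin 330°·cos 30°, cos 330°·cos 30°, −sin 30°), v₂ = (sin 10°·cos 42°, cos 10°·cos 42°, −sin 42°).
n = v₁ × v₂ = (0.136, 0.354, 0.414) (taken with n_z > 0).
True dip = arccos(n_z / |n|) = arccos(0.7369) = 42.5°.
The horizontal component of n points toward azimuth atan2(n_x, n_y) = 21°, the dip direction.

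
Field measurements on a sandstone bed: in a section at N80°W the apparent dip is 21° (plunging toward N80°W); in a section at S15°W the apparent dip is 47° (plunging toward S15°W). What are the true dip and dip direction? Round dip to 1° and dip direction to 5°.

true dip 48°, dip direction 210°

Represent each trace as a vector plunging at its apparent dip toward its trend (east-north-up frame): v₁ = (-0.919, 0.162, -0.358), v₂ = (-0.177, -0.659, -0.731).
The plane normal is n = v₁ × v₂ ∝ (-0.355, -0.609, 0.634).
tan δ = √(n_x²+n_y²)/n_z = 0.705/0.634, so δ = 48.0°.
Dip direction = azimuth of (n_x, n_y) = atan2(-0.355, -0.609) = 210°.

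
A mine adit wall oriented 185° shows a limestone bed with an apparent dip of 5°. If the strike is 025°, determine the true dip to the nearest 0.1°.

β = acute angle between strike 025° and section 185° = 20°.
tan δ = tan α / sin β = tan 5° / sin 20° = 0.0875 / 0.3420 = 0.2558
true dip = arctan 0.2558 = 14.35°

14.3°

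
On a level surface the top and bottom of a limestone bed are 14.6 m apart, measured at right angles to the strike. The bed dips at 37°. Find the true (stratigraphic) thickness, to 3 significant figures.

True thickness t = w · sin(dip) = 14.6 × sin 37°
t = 14.6 × 0.6018 = 8.786 m

8.79 m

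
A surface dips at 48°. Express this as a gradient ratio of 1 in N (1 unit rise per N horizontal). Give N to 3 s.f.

1 in 0.900

1 : N means tan θ = 1/N, so N = 1/tan 48° = 1/1.1106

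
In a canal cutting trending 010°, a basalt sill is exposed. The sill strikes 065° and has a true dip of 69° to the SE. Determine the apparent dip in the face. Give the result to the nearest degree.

65°

The strike is 065° and the section trends 010°; the acute angle between them is β = 55°.
tan α = tan 69° × sin 55° = 2.6051 × 0.8192 = 2.1340
α = arctan(2.1340) = 64.89°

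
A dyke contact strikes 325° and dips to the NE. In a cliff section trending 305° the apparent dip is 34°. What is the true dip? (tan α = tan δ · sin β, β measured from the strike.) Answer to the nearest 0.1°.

63.1°

β = acute angle between strike 325° and section 305° = 20°.
tan δ = tan α / sin β = tan 34° / sin 20° = 0.6745 / 0.3420 = 1.9721
true dip = arctan 1.9721 = 63.11°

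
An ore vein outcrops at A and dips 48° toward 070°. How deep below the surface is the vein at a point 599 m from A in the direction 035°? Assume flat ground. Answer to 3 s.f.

The hole lies 35° from the dip direction, so the down-dip offset is 599 × cos 35° = 490.67 m.
Depth = down-dip offset × tan(dip) = 490.67 × tan 48° = 490.67 × 1.1106
Depth = 544.95 m

545 m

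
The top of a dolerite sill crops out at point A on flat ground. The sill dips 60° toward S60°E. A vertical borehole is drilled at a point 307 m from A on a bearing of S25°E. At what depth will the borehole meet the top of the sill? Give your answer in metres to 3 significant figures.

The hole lies 35° from the dip direction, so the down-dip offset is 307 × cos 35° = 251.48 m.
Depth = down-dip offset × tan(dip) = 251.48 × tan 60° = 251.48 × 1.7321
Depth = 435.58 m

436 m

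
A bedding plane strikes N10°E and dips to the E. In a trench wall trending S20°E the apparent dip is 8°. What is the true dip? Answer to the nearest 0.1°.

β = acute angle between strike N10°E and section S20°E = 30°.
tan δ = tan α / sin β = tan 8° / sin 30° = 0.1405 / 0.5000 = 0.2811
true dip = arctan 0.2811 = 15.70°

15.7°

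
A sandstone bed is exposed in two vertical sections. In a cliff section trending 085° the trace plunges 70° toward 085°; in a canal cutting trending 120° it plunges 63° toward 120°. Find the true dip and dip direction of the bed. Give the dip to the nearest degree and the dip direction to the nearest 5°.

true dip 70°, dip direction 075°

Each apparent-dip line lies in the plane. As unit vectors (x east, y north, z up), v₁ plunges 70°→085° and v₂ plunges 63°→120°.
Cross product v₁ × v₂ gives the pole to the plane: n ∝ (0.240, 0.066, 0.089).
Dip δ = arctan(|n_h|/n_z) = arctan(0.249/0.089) = 70.3°.
The horizontal component of n points toward azimuth atan2(n_x, n_y) = 75°, the dip direction.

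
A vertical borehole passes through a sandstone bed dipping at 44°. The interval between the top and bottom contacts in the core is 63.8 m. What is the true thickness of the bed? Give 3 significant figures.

45.9 m

True thickness t = h · cos(dip) = 63.8 × cos 44°
t = 63.8 × 0.7193 = 45.894 m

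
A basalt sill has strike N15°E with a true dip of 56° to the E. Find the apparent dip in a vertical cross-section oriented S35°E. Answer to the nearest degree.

49°

The section lies 50° from the strike.
tan α = tan 56° × sin 50° = 1.4826 × 0.7660 = 1.1357
α = arctan(1.1357) = 48.64°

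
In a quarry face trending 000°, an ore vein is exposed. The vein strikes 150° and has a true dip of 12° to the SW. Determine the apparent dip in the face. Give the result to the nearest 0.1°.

6.1°

The section lies 30° from the strike.
tan(apparent dip) = tan 12° · sin 30° = 0.1063
apparent dip = arctan 0.1063 = 6.07°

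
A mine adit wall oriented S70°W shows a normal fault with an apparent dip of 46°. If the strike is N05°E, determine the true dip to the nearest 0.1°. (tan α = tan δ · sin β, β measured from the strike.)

β = acute angle between strike N05°E and section S70°W = 65°.
tan δ = tan α / sin β = tan 46° / sin 65° = 1.0355 / 0.9063 = 1.1426
true dip = arctan 1.1426 = 48.81°

48.8°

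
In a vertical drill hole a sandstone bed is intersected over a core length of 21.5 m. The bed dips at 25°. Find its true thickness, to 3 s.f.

19.5 m

True thickness t = h · cos(dip) = 21.5 × cos 25°
t = 21.5 × 0.9063 = 19.486 m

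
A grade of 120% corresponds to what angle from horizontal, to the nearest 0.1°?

tan θ = 120/100 = 1.2000
θ = arctan(1.2000) = 50.19°

50.2°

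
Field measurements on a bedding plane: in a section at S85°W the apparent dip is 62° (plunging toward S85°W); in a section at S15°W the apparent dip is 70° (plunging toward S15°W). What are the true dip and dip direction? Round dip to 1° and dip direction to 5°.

true dip 71°, dip direction 215°

Each apparent-dip line lies in the plane. As unit vectors (x east, y north, z up), v₁ plunges 62°→S85°W and v₂ plunges 70°→S15°W.
n = v₁ × v₂ = (-0.253, -0.361, 0.151) (taken with n_z > 0).
Dip δ = arctan(|n_h|/n_z) = arctan(0.441/0.151) = 71.1°.
Dip direction = azimuth of (n_x, n_y) = atan2(-0.253, -0.361) = 215°.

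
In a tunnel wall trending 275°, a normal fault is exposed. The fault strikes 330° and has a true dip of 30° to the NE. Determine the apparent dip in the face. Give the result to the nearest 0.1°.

Angle between strike (330°) and section (275°): β = 55°.
tan(apparent dip) = tan 30° · sin 55° = 0.4729
apparent dip = arctan 0.4729 = 25.31°

25.3°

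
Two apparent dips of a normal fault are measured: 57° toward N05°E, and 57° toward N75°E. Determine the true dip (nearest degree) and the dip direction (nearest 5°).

Represent each trace as a vector plunging at its apparent dip toward its trend (east-north-up frame): v₁ = (0.047, 0.543, -0.839), v₂ = (0.526, 0.141, -0.839).
n = v₁ × v₂ = (0.337, 0.401, 0.279) (taken with n_z > 0).
tan δ = √(n_x²+n_y²)/n_z = 0.524/0.279, so δ = 62.0°.
Dip direction = atan2(0.337, 0.401) = 40° (azimuth of n's horizontal projection).

true dip 62°, dip direction 040°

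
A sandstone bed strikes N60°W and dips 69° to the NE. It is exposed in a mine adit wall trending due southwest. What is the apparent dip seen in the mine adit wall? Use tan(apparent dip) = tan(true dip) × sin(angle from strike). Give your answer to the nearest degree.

Angle between strike (N60°W) and section (due southwest): β = 75°.
tan(apparent dip) = tan 69° · sin 75° = 2.5163
α = arctan(2.5163) = 68.33°

68°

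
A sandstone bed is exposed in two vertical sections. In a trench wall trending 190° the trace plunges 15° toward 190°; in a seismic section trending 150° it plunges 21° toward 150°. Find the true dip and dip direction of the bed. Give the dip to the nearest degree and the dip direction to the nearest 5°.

true dip 21°, dip direction 145°

Represent each trace as a vector plunging at its apparent dip toward its trend (east-north-up frame): v₁ = (-0.168, -0.951, -0.259), v₂ = (0.467, -0.809, -0.358).
The plane normal is n = v₁ × v₂ ∝ (0.132, -0.181, 0.580).
Dip δ = arctan(|n_h|/n_z) = arctan(0.224/0.580) = 21.1°.
Dip direction = atan2(0.132, -0.181) = 144° (azimuth of n's horizontal projection).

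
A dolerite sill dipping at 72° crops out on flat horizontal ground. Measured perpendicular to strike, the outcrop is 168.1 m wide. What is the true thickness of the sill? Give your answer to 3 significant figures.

True thickness t = w · sin(dip) = 168.1 × sin 72°
t = 168.1 × 0.9511 = 159.873 m

160 m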